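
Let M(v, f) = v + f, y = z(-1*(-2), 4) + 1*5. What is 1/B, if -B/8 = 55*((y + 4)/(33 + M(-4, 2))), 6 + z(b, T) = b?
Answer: -31/2200 ≈ -0.014091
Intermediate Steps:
z(b, T) = -6 + b
y = 1 (y = (-6 - 1*(-2)) + 1*5 = (-6 + 2) + 5 = -4 + 5 = 1)
M(v, f) = f + v
B = -2200/31 (B = -440*(1 + 4)/(33 + (2 - 4)) = -440*5/(33 - 2) = -440*5/31 = -8*275/31 = -2200/31 ≈ -70.968)
1/B = 1/(-2200/31) = -31/2200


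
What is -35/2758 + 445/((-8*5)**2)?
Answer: 16733/63040 ≈ 0.26543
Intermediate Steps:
-35/2758 + 445/((-8*5)**2) = -35*1/2758 + 445/((-40)**2) = -5/394 + 445/1600 = -5/394 + 445*(1/1600) = -5/394 + 89/320 = 16733/63040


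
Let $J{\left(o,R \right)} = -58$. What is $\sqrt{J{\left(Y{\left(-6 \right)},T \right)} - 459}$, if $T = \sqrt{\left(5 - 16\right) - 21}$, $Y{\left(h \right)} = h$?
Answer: $i \sqrt{517} \approx 22.738 i$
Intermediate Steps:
$T = 4 i \sqrt{2}$ ($T = \sqrt{\left(5 - 16\right) - 21} = \sqrt{-11 - 21} = \sqrt{-32} = 4 i \sqrt{2} \approx 5.6569 i$)
$\sqrt{J{\left(Y{\left(-6 \right)},T \right)} - 459} = \sqrt{-58 - 459} = \sqrt{-517} = i \sqrt{517}$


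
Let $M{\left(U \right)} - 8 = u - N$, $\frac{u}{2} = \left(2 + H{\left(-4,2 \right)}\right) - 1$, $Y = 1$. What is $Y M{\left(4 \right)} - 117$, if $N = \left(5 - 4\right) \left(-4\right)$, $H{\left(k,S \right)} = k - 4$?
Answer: $-119$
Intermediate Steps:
$H{\left(k,S \right)} = -4 + k$ ($H{\left(k,S \right)} = k - 4 = -4 + k$)
$N = -4$ ($N = 1 \left(-4\right) = -4$)
$u = -14$ ($u = 2 \left(\left(2 - 8\right) - 1\right) = 2 \left(-6 - 1\right) = 2 \left(-7\right) = -14$)
$M{\left(U \right)} = -2$ ($M{\left(U \right)} = 8 - 10 = -2$)
$Y M{\left(4 \right)} - 117 = 1 \left(-2\right) - 117 = -2 - 117 = -119$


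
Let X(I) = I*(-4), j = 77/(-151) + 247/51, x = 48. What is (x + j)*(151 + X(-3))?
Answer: 65691934/7701 ≈ 8530.3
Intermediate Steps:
j = 33370/7701 (j = 77*(-1/151) + 247*(1/51) = -77/151 + 247/51 = 33370/7701 ≈ 4.3332)
X(I) = -4*I
(x + j)*(151 + X(-3)) = (48 + 33370/7701)*(151 - 4*(-3)) = 403018*(151 + 12)/7701 = (403018/7701)*163 = 65691934/7701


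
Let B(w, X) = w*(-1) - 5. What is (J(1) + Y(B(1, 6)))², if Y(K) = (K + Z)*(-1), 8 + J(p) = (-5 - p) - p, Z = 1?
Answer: 100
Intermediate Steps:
B(w, X) = -5 - w (B(w, X) = -w - 5 = -5 - w)
J(p) = -13 - 2*p (J(p) = -8 + ((-5 - p) - p) = -8 + (-5 - 2*p) = -13 - 2*p)
Y(K) = -1 - K (Y(K) = (K + 1)*(-1) = (1 + K)*(-1) = -1 - K)
(J(1) + Y(B(1, 6)))² = ((-13 - 2*1) + (-1 - (-5 - 1*1)))² = ((-13 - 2) + (-1 - (-5 - 1)))² = (-15 + (-1 - 1*(-6)))² = (-15 + (-1 + 6))² = (-15 + 5)² = (-10)² = 100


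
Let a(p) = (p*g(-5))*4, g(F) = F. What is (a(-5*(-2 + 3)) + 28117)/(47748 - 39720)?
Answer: 28217/8028 ≈ 3.5148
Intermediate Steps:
a(p) = -20*p (a(p) = (p*(-5))*4 = -5*p*4 = -20*p)
(a(-5*(-2 + 3)) + 28117)/(47748 - 39720) = (-(-100)*(-2 + 3) + 28117)/(47748 - 39720) = (-(-100) + 28117)/8028 = (-20*(-5) + 28117)*(1/8028) = (100 + 28117)*(1/8028) = 28217*(1/8028) = 28217/8028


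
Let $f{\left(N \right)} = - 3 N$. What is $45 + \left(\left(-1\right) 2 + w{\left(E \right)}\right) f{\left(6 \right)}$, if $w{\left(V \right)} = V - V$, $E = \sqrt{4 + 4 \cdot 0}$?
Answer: $81$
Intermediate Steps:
$E = 2$ ($E = \sqrt{4 + 0} = \sqrt{4} = 2$)
$w{\left(V \right)} = 0$
$45 + \left(\left(-1\right) 2 + w{\left(E \right)}\right) f{\left(6 \right)} = 45 + \left(\left(-1\right) 2 + 0\right) \left(\left(-3\right) 6\right) = 45 + \left(-2 + 0\right) \left(-18\right) = 45 - -36 = 45 + 36 = 81$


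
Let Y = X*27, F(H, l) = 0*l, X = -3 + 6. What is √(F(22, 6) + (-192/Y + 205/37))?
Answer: √351537/333 ≈ 1.7805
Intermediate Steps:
X = 3
F(H, l) = 0
Y = 81 (Y = 3*27 = 81)
√(F(22, 6) + (-192/Y + 205/37)) = √(0 + (-192/81 + 205/37)) = √(0 + (-192*1/81 + 205*(1/37))) = √(0 + (-64/27 + 205/37)) = √(0 + 3167/999) = √(3167/999) = √351537/333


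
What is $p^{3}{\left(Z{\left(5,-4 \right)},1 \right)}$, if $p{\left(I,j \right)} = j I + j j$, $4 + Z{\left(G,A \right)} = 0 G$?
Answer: $-27$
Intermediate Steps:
$Z{\left(G,A \right)} = -4$ ($Z{\left(G,A \right)} = -4 + 0 G = -4 + 0 = -4$)
$p{\left(I,j \right)} = j^{2} + I j$ ($p{\left(I,j \right)} = I j + j^{2} = j^{2} + I j$)
$p^{3}{\left(Z{\left(5,-4 \right)},1 \right)} = \left(1 \left(-4 + 1\right)\right)^{3} = \left(1 \left(-3\right)\right)^{3} = \left(-3\right)^{3} = -27$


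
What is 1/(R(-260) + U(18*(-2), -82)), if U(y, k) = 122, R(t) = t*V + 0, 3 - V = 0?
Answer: -1/658 ≈ -0.0015198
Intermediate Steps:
V = 3 (V = 3 - 1*0 = 3 + 0 = 3)
R(t) = 3*t (R(t) = t*3 + 0 = 3*t + 0 = 3*t)
1/(R(-260) + U(18*(-2), -82)) = 1/(3*(-260) + 122) = 1/(-780 + 122) = 1/(-658) = -1/658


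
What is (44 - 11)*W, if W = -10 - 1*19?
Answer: -957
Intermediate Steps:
W = -29 (W = -10 - 19 = -29)
(44 - 11)*W = (44 - 11)*(-29) = 33*(-29) = -957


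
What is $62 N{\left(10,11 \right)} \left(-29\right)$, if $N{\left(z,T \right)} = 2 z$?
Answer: $-35960$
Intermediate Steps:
$62 N{\left(10,11 \right)} \left(-29\right) = 62 \cdot 2 \cdot 10 \left(-29\right) = 62 \cdot 20 \left(-29\right) = 1240 \left(-29\right) = -35960$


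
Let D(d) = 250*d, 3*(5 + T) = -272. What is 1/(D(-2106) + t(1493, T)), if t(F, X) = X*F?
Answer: -3/2007991 ≈ -1.4940e-6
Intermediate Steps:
T = -287/3 (T = -5 + (1/3)*(-272) = -5 - 272/3 = -287/3 ≈ -95.667)
t(F, X) = F*X
1/(D(-2106) + t(1493, T)) = 1/(250*(-2106) + 1493*(-287/3)) = 1/(-526500 - 428491/3) = 1/(-2007991/3) = -3/2007991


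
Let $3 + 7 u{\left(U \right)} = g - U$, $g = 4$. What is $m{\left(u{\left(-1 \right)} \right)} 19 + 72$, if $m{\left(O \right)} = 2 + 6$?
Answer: $224$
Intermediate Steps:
$u{\left(U \right)} = \frac{1}{7} - \frac{U}{7}$ ($u{\left(U \right)} = - \frac{3}{7} + \frac{4 - U}{7} = - \frac{3}{7} - \left(- \frac{4}{7} + \frac{U}{7}\right) = \frac{1}{7} - \frac{U}{7}$)
$m{\left(O \right)} = 8$
$m{\left(u{\left(-1 \right)} \right)} 19 + 72 = 8 \cdot 19 + 72 = 152 + 72 = 224$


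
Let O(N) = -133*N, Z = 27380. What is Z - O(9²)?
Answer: 38153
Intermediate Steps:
Z - O(9²) = 27380 - (-133)*9² = 27380 - (-133)*81 = 27380 - 1*(-10773) = 27380 + 10773 = 38153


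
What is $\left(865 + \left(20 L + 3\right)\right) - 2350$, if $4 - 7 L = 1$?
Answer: $- \frac{10314}{7} \approx -1473.4$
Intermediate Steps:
$L = \frac{3}{7}$ ($L = \frac{4}{7} - \frac{1}{7} = \frac{3}{7} \approx 0.42857$)
$\left(865 + \left(20 L + 3\right)\right) - 2350 = \left(865 + \left(20 \cdot \frac{3}{7} + 3\right)\right) - 2350 = \left(865 + \left(\frac{60}{7} + 3\right)\right) - 2350 = \left(865 + \frac{81}{7}\right) - 2350 = \frac{6136}{7} - 2350 = - \frac{10314}{7}$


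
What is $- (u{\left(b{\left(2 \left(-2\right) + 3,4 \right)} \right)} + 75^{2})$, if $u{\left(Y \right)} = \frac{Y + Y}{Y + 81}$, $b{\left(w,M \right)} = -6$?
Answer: $- \frac{140621}{25} \approx -5624.8$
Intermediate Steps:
$u{\left(Y \right)} = \frac{2 Y}{81 + Y}$
$- (u{\left(b{\left(2 \left(-2\right) + 3,4 \right)} \right)} + 75^{2}) = - (2 \left(-6\right) \frac{1}{81 - 6} + 75^{2}) = - (2 \left(-6\right) \frac{1}{75} + 5625) = - (- \frac{4}{25} + 5625) = \left(-1\right) \frac{140621}{25} = - \frac{140621}{25}$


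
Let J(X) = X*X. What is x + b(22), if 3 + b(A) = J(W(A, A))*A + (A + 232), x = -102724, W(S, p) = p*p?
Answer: 5051159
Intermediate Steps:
W(S, p) = p²
J(X) = X²
b(A) = 229 + A + A⁵ (b(A) = -3 + ((A²)²*A + (A + 232)) = -3 + (A⁴*A + (232 + A)) = -3 + (A⁵ + (232 + A)) = -3 + (232 + A + A⁵) = 229 + A + A⁵)
x + b(22) = -102724 + (229 + 22 + 22⁵) = -102724 + (229 + 22 + 5153632) = -102724 + 5153883 = 5051159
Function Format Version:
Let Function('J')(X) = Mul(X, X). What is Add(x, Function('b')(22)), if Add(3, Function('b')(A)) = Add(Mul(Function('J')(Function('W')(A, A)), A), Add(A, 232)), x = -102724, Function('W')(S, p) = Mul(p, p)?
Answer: 5051159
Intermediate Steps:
Function('W')(S, p) = Pow(p, 2)
Function('J')(X) = Pow(X, 2)
Function('b')(A) = Add(229, A, Pow(A, 5)) (Function('b')(A) = Add(-3, Add(Mul(Pow(Pow(A, 2), 2), A), Add(A, 232))) = Add(-3, Add(Mul(Pow(A, 4), A), Add(232, A))) = Add(-3, Add(Pow(A, 5), Add(232, A))) = Add(-3, Add(232, A, Pow(A, 5))) = Add(229, A, Pow(A, 5)))
Add(x, Function('b')(22)) = Add(-102724, Add(229, 22, Pow(22, 5))) = Add(-102724, Add(229, 22, 5153632)) = Add(-102724, 5153883) = 5051159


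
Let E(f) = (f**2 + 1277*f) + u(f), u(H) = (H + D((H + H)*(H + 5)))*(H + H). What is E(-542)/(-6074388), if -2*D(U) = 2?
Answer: -10569/337466 ≈ -0.031319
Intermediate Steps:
D(U) = -1 (D(U) = -1/2*2 = -1)
u(H) = 2*H*(-1 + H) (u(H) = (H - 1)*(H + H) = (-1 + H)*(2*H) = 2*H*(-1 + H))
E(f) = f**2 + 1277*f + 2*f*(-1 + f) (E(f) = (f**2 + 1277*f) + 2*f*(-1 + f) = f**2 + 1277*f + 2*f*(-1 + f))
E(-542)/(-6074388) = (3*(-542)*(425 - 542))/(-6074388) = (3*(-542)*(-117))*(-1/6074388) = 190242*(-1/6074388) = -10569/337466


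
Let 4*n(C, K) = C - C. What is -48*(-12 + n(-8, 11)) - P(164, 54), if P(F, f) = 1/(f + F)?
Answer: 125567/218 ≈ 576.00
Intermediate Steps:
n(C, K) = 0 (n(C, K) = (C - C)/4 = (1/4)*0 = 0)
P(F, f) = 1/(F + f)
-48*(-12 + n(-8, 11)) - P(164, 54) = -48*(-12 + 0) - 1/(164 + 54) = -48*(-12) - 1/218 = 576 - 1*1/218 = 576 - 1/218 = 125567/218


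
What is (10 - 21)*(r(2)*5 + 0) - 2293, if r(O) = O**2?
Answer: -2513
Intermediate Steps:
(10 - 21)*(r(2)*5 + 0) - 2293 = (10 - 21)*(2**2*5 + 0) - 2293 = -11*(4*5 + 0) - 2293 = -11*(20 + 0) - 2293 = -11*20 - 2293 = -220 - 2293 = -2513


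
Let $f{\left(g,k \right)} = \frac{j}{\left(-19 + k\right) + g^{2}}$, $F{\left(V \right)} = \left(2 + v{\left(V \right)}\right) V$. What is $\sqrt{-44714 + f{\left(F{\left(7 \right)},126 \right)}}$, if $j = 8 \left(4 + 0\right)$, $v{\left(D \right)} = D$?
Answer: $\frac{i \sqrt{46429265602}}{1019} \approx 211.46 i$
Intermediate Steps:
$j = 32$ ($j = 8 \cdot 4 = 32$)
$F{\left(V \right)} = V \left(2 + V\right)$ ($F{\left(V \right)} = \left(2 + V\right) V = V \left(2 + V\right)$)
$f{\left(g,k \right)} = \frac{32}{-19 + k + g^{2}}$ ($f{\left(g,k \right)} = \frac{32}{\left(-19 + k\right) + g^{2}} = \frac{32}{-19 + k + g^{2}}$)
$\sqrt{-44714 + f{\left(F{\left(7 \right)},126 \right)}} = \sqrt{-44714 + \frac{32}{-19 + 126 + \left(7 \left(2 + 7\right)\right)^{2}}} = \sqrt{-44714 + \frac{32}{-19 + 126 + \left(7 \cdot 9\right)^{2}}} = \sqrt{-44714 + \frac{32}{-19 + 126 + 63^{2}}} = \sqrt{-44714 + \frac{32}{-19 + 126 + 3969}} = \sqrt{-44714 + \frac{32}{4076}} = \sqrt{-44714 + 32 \cdot \frac{1}{4076}} = \sqrt{-44714 + \frac{8}{1019}} = \sqrt{- \frac{45563558}{1019}} = \frac{i \sqrt{46429265602}}{1019}$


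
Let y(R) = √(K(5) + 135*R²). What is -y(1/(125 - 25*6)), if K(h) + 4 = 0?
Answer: -I*√2365/25 ≈ -1.9453*I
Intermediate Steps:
K(h) = -4 (K(h) = -4 + 0 = -4)
y(R) = √(-4 + 135*R²)
-y(1/(125 - 25*6)) = -√(-4 + 135*(1/(125 - 25*6))²) = -√(-4 + 135*(1/(125 - 150))²) = -√(-4 + 135*(1/(-25))²) = -√(-4 + 135*(-1/25)²) = -√(-4 + 135*(1/625)) = -√(-4 + 27/125) = -√(-473/125) = -I*√2365/25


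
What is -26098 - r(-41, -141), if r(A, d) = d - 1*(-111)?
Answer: -26068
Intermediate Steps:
r(A, d) = 111 + d (r(A, d) = d + 111 = 111 + d)
-26098 - r(-41, -141) = -26098 - (111 - 141) = -26098 - 1*(-30) = -26098 + 30 = -26068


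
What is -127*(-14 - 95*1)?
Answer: 13843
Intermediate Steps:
-127*(-14 - 95*1) = -127*(-14 - 95) = -127*(-109) = 13843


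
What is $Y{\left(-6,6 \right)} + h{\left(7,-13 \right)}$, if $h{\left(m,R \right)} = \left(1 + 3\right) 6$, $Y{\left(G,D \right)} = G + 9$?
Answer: $27$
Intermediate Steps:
$Y{\left(G,D \right)} = 9 + G$
$h{\left(m,R \right)} = 24$ ($h{\left(m,R \right)} = 4 \cdot 6 = 24$)
$Y{\left(-6,6 \right)} + h{\left(7,-13 \right)} = \left(9 - 6\right) + 24 = 3 + 24 = 27$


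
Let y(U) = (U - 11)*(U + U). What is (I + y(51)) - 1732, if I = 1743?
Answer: 4091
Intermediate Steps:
y(U) = 2*U*(-11 + U) (y(U) = (-11 + U)*(2*U) = 2*U*(-11 + U))
(I + y(51)) - 1732 = (1743 + 2*51*(-11 + 51)) - 1732 = (1743 + 2*51*40) - 1732 = (1743 + 4080) - 1732 = 5823 - 1732 = 4091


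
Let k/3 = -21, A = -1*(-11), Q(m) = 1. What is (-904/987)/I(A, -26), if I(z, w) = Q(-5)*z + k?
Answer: 226/12831 ≈ 0.017614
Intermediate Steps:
A = 11
k = -63 (k = 3*(-21) = -63)
I(z, w) = -63 + z (I(z, w) = 1*z - 63 = z - 63 = -63 + z)
(-904/987)/I(A, -26) = (-904/987)/(-63 + 11) = -904*1/987/(-52) = -904/987*(-1/52) = 226/12831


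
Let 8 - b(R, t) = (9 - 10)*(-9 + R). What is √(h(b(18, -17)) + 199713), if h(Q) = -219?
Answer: 3*√22166 ≈ 446.65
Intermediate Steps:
b(R, t) = -1 + R (b(R, t) = 8 - (9 - 10)*(-9 + R) = 8 - (-1)*(-9 + R) = 8 - (9 - R) = 8 + (-9 + R) = -1 + R)
√(h(b(18, -17)) + 199713) = √(-219 + 199713) = √199494 = 3*√22166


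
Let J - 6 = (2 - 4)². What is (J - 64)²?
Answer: 2916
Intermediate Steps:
J = 10 (J = 6 + (2 - 4)² = 6 + (-2)² = 6 + 4 = 10)
(J - 64)² = (10 - 64)² = (-54)² = 2916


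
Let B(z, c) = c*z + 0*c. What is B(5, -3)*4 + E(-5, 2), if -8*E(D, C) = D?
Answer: -475/8 ≈ -59.375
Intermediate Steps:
B(z, c) = c*z (B(z, c) = c*z + 0 = c*z)
E(D, C) = -D/8
B(5, -3)*4 + E(-5, 2) = -3*5*4 - ⅛*(-5) = -15*4 + 5/8 = -60 + 5/8 = -475/8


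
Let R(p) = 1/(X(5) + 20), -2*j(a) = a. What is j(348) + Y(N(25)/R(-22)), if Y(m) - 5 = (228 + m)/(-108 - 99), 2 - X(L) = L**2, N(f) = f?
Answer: -3904/23 ≈ -169.74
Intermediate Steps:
j(a) = -a/2
X(L) = 2 - L**2
R(p) = -1/3 (R(p) = 1/((2 - 1*5**2) + 20) = 1/((2 - 1*25) + 20) = 1/((2 - 25) + 20) = 1/(-23 + 20) = 1/(-3) = -1/3)
Y(m) = 269/69 - m/207 (Y(m) = 5 + (228 + m)/(-108 - 99) = 5 + (228 + m)/(-207) = 5 + (228 + m)*(-1/207) = 5 + (-76/69 - m/207) = 269/69 - m/207)
j(348) + Y(N(25)/R(-22)) = -1/2*348 + (269/69 - 25/(207*(-1/3))) = -174 + (269/69 - 25*(-3)/207) = -174 + (269/69 - 1/207*(-75)) = -174 + (269/69 + 25/69) = -174 + 98/23 = -3904/23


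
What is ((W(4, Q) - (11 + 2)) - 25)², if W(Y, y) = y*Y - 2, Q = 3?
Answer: 784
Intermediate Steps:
W(Y, y) = -2 + Y*y (W(Y, y) = Y*y - 2 = -2 + Y*y)
((W(4, Q) - (11 + 2)) - 25)² = (((-2 + 4*3) - (11 + 2)) - 25)² = (((-2 + 12) - 1*13) - 25)² = ((10 - 13) - 25)² = (-3 - 25)² = (-28)² = 784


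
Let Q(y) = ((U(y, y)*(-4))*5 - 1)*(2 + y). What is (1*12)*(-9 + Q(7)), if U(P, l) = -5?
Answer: 10584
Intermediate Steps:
Q(y) = 198 + 99*y (Q(y) = (-5*(-4)*5 - 1)*(2 + y) = (20*5 - 1)*(2 + y) = (100 - 1)*(2 + y) = 99*(2 + y) = 198 + 99*y)
(1*12)*(-9 + Q(7)) = (1*12)*(-9 + (198 + 99*7)) = 12*(-9 + (198 + 693)) = 12*(-9 + 891) = 12*882 = 10584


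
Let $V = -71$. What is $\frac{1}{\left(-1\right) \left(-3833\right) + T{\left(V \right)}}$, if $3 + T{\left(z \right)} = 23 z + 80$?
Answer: $\frac{1}{2277} \approx 0.00043917$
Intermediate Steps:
$T{\left(z \right)} = 77 + 23 z$ ($T{\left(z \right)} = -3 + \left(23 z + 80\right) = -3 + \left(80 + 23 z\right) = 77 + 23 z$)
$\frac{1}{\left(-1\right) \left(-3833\right) + T{\left(V \right)}} = \frac{1}{\left(-1\right) \left(-3833\right) + \left(77 + 23 \left(-71\right)\right)} = \frac{1}{3833 + \left(77 - 1633\right)} = \frac{1}{3833 - 1556} = \frac{1}{2277}$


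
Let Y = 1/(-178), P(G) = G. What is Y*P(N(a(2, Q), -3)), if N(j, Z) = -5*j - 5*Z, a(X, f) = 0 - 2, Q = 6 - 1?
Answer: -25/178 ≈ -0.14045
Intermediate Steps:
Q = 5
a(X, f) = -2
N(j, Z) = -5*Z - 5*j
Y = -1/178 ≈ -0.0056180
Y*P(N(a(2, Q), -3)) = -(-5*(-3) - 5*(-2))/178 = -(15 + 10)/178 = -1/178*25 = -25/178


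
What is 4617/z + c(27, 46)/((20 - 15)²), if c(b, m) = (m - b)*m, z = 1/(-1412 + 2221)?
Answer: 93379699/25 ≈ 3.7352e+6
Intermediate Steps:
z = 1/809 ≈ 0.0012361
c(b, m) = m*(m - b)
4617/z + c(27, 46)/((20 - 15)²) = 4617/(1/809) + (46*(46 - 1*27))/((20 - 15)²) = 4617*809 + (46*(46 - 27))/(5²) = 3735153 + (46*19)/25 = 3735153 + 874*(1/25) = 3735153 + 874/25 = 93379699/25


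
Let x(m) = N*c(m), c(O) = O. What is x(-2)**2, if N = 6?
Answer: 144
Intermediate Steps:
x(m) = 6*m
x(-2)**2 = (6*(-2))**2 = (-12)**2 = 144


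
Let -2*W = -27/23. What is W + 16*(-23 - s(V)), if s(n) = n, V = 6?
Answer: -21317/46 ≈ -463.41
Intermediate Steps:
W = 27/46 (W = -(-27)/(2*23) = -½*(-27/23) = 27/46 ≈ 0.58696)
W + 16*(-23 - s(V)) = 27/46 + 16*(-23 - 1*6) = 27/46 + 16*(-23 - 6) = 27/46 + 16*(-29) = 27/46 - 464 = -21317/46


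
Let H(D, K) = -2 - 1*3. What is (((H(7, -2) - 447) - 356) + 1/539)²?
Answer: 189669831121/290521 ≈ 6.5286e+5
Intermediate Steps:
H(D, K) = -5 (H(D, K) = -2 - 3 = -5)
(((H(7, -2) - 447) - 356) + 1/539)² = (((-5 - 447) - 356) + 1/539)² = ((-452 - 356) + 1/539)² = (-808 + 1/539)² = (-435511/539)² = 189669831121/290521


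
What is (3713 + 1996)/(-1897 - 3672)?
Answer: -5709/5569 ≈ -1.0251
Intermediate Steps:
(3713 + 1996)/(-1897 - 3672) = 5709/(-5569) = 5709*(-1/5569) = -5709/5569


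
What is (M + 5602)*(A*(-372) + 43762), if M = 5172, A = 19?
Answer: 395341156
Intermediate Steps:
(M + 5602)*(A*(-372) + 43762) = (5172 + 5602)*(19*(-372) + 43762) = 10774*(-7068 + 43762) = 10774*36694 = 395341156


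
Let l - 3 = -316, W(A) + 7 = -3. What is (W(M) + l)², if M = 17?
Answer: 104329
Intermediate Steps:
W(A) = -10 (W(A) = -7 - 3 = -10)
l = -313 (l = 3 - 316 = -313)
(W(M) + l)² = (-10 - 313)² = (-323)² = 104329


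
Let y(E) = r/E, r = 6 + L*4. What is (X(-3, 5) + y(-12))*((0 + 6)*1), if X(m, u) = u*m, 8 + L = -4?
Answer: -69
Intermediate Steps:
L = -12 (L = -8 - 4 = -12)
r = -42 (r = 6 - 12*4 = 6 - 48 = -42)
X(m, u) = m*u
y(E) = -42/E
(X(-3, 5) + y(-12))*((0 + 6)*1) = (-3*5 - 42/(-12))*((0 + 6)*1) = (-15 - 42*(-1/12))*(6*1) = (-15 + 7/2)*6 = -23/2*6 = -69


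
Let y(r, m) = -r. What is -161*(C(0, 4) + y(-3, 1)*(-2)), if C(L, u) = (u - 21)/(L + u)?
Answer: 6601/4 ≈ 1650.3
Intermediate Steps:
C(L, u) = (-21 + u)/(L + u)
-161*(C(0, 4) + y(-3, 1)*(-2)) = -161*((-21 + 4)/(0 + 4) - 1*(-3)*(-2)) = -161*(-17/4 + 3*(-2)) = -161*((1/4)*(-17) - 6) = -161*(-17/4 - 6) = -161*(-41/4) = 6601/4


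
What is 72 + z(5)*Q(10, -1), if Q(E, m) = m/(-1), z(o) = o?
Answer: 77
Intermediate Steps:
Q(E, m) = -m (Q(E, m) = m*(-1) = -m)
72 + z(5)*Q(10, -1) = 72 + 5*(-1*(-1)) = 72 + 5*1 = 72 + 5 = 77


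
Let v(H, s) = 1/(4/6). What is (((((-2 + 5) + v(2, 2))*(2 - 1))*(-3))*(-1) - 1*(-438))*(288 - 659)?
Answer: -335013/2 ≈ -1.6751e+5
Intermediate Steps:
v(H, s) = 3/2 (v(H, s) = 1/(4*(⅙)) = 1/(⅔) = 3/2)
(((((-2 + 5) + v(2, 2))*(2 - 1))*(-3))*(-1) - 1*(-438))*(288 - 659) = (((((-2 + 5) + 3/2)*(2 - 1))*(-3))*(-1) - 1*(-438))*(288 - 659) = ((((3 + 3/2)*1)*(-3))*(-1) + 438)*(-371) = ((((9/2)*1)*(-3))*(-1) + 438)*(-371) = (((9/2)*(-3))*(-1) + 438)*(-371) = (-27/2*(-1) + 438)*(-371) = (27/2 + 438)*(-371) = (903/2)*(-371) = -335013/2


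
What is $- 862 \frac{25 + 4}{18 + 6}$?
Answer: $- \frac{12499}{12} \approx -1041.6$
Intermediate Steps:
$- 862 \frac{25 + 4}{18 + 6} = - 862 \cdot \frac{29}{24} = - 862 \cdot 29 \cdot \frac{1}{24} = \left(-862\right) \frac{29}{24} = - \frac{12499}{12}$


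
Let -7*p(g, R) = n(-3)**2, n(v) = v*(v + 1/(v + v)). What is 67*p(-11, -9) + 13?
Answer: -23823/28 ≈ -850.82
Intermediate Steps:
n(v) = v*(v + 1/(2*v))
p(g, R) = -361/28 (p(g, R) = -(1/2 + (-3)**2)**2/7 = -(1/2 + 9)**2/7 = -(19/2)**2/7 = -1/7*361/4 = -361/28)
67*p(-11, -9) + 13 = 67*(-361/28) + 13 = -24187/28 + 13 = -23823/28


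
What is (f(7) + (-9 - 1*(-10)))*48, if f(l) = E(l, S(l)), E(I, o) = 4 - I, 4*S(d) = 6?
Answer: -96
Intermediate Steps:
S(d) = 3/2 (S(d) = (¼)*6 = 3/2)
f(l) = 4 - l
(f(7) + (-9 - 1*(-10)))*48 = ((4 - 1*7) + (-9 - 1*(-10)))*48 = ((4 - 7) + (-9 + 10))*48 = (-3 + 1)*48 = -2*48 = -96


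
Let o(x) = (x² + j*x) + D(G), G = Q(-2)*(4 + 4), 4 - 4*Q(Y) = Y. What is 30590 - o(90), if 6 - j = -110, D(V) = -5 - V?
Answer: 12067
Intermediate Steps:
Q(Y) = 1 - Y/4
G = 12 (G = (1 - ¼*(-2))*(4 + 4) = (1 + ½)*8 = (3/2)*8 = 12)
j = 116 (j = 6 - 1*(-110) = 6 + 110 = 116)
o(x) = -17 + x² + 116*x (o(x) = (x² + 116*x) + (-5 - 1*12) = (x² + 116*x) + (-5 - 12) = (x² + 116*x) - 17 = -17 + x² + 116*x)
30590 - o(90) = 30590 - (-17 + 90² + 116*90) = 30590 - (-17 + 8100 + 10440) = 30590 - 1*18523 = 30590 - 18523 = 12067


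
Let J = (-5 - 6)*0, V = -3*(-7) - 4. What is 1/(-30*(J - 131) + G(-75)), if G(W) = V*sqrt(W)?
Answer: -I/(-3930*I + 85*sqrt(3)) ≈ 0.0002541 - 9.5189e-6*I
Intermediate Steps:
V = 17 (V = 21 - 4 = 17)
J = 0 (J = -11*0 = 0)
G(W) = 17*sqrt(W)
1/(-30*(J - 131) + G(-75)) = 1/(-30*(0 - 131) + 17*sqrt(-75)) = 1/(-30*(-131) + 17*(5*I*sqrt(3))) = 1/(3930 + 85*I*sqrt(3))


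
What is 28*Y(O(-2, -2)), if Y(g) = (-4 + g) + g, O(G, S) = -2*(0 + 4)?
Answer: -560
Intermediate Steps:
O(G, S) = -8 (O(G, S) = -2*4 = -8)
Y(g) = -4 + 2*g
28*Y(O(-2, -2)) = 28*(-4 + 2*(-8)) = 28*(-4 - 16) = 28*(-20) = -560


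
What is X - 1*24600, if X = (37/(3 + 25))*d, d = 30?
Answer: -343845/14 ≈ -24560.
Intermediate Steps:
X = 555/14 (X = (37/(3 + 25))*30 = (37/28)*30 = 555/14 ≈ 39.643)
X - 1*24600 = 555/14 - 1*24600 = 555/14 - 24600 = -343845/14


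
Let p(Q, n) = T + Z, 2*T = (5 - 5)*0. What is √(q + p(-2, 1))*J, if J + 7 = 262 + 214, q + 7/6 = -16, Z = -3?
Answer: 5159*I*√6/6 ≈ 2106.2*I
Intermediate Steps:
T = 0 (T = ((5 - 5)*0)/2 = (0*0)/2 = (½)*0 = 0)
p(Q, n) = -3 (p(Q, n) = 0 - 3 = -3)
q = -103/6 (q = -7/6 - 16 = -103/6 ≈ -17.167)
J = 469 (J = -7 + (262 + 214) = -7 + 476 = 469)
√(q + p(-2, 1))*J = √(-103/6 - 3)*469 = √(-121/6)*469 = (11*I*√6/6)*469 = 5159*I*√6/6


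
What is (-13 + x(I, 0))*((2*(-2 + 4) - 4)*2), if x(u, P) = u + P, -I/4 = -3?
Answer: 0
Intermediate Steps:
I = 12 (I = -4*(-3) = 12)
x(u, P) = P + u
(-13 + x(I, 0))*((2*(-2 + 4) - 4)*2) = (-13 + (0 + 12))*((2*(-2 + 4) - 4)*2) = (-13 + 12)*((2*2 - 4)*2) = -(4 - 4)*2 = -0*2 = -1*0 = 0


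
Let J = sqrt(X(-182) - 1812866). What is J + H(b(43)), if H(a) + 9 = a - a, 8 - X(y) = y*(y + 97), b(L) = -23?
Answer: -9 + 2*I*sqrt(457082) ≈ -9.0 + 1352.2*I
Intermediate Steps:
X(y) = 8 - y*(97 + y) (X(y) = 8 - y*(y + 97) = 8 - y*(97 + y))
H(a) = -9 (H(a) = -9 + (a - a) = -9 + 0 = -9)
J = 2*I*sqrt(457082) (J = sqrt((8 - 1*(-182)**2 - 97*(-182)) - 1812866) = sqrt((8 - 1*33124 + 17654) - 1812866) = sqrt((8 - 33124 + 17654) - 1812866) = sqrt(-15462 - 1812866) = sqrt(-1828328) = 2*I*sqrt(457082) ≈ 1352.2*I)
J + H(b(43)) = 2*I*sqrt(457082) - 9 = -9 + 2*I*sqrt(457082)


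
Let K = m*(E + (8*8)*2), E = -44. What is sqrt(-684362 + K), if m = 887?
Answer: 49*I*sqrt(254) ≈ 780.93*I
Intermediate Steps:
K = 74508 (K = 887*(-44 + (8*8)*2) = 887*(-44 + 64*2) = 887*(-44 + 128) = 887*84 = 74508)
sqrt(-684362 + K) = sqrt(-684362 + 74508) = sqrt(-609854) = 49*I*sqrt(254)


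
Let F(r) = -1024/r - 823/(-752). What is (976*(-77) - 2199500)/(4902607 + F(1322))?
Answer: -1130665818944/2436948825683 ≈ -0.46397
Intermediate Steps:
F(r) = 823/752 - 1024/r (F(r) = -1024/r - 823*(-1/752) = -1024/r + 823/752 = 823/752 - 1024/r)
(976*(-77) - 2199500)/(4902607 + F(1322)) = (976*(-77) - 2199500)/(4902607 + (823/752 - 1024/1322)) = (-75152 - 2199500)/(4902607 + (823/752 - 1024*1/1322)) = -2274652/(4902607 + (823/752 - 512/661)) = -2274652/(4902607 + 158979/497072) = -2274652/2436948825683/497072 = -2274652*497072/2436948825683 = -1130665818944/2436948825683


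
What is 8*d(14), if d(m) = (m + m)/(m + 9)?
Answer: 224/23 ≈ 9.7391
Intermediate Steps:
d(m) = 2*m/(9 + m) (d(m) = (2*m)/(9 + m) = 2*m/(9 + m))
8*d(14) = 8*(2*14/(9 + 14)) = 8*(2*14/23) = 8*(2*14*(1/23)) = 8*(28/23) = 224/23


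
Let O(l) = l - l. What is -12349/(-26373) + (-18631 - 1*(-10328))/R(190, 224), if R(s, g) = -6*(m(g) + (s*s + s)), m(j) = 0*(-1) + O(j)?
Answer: 17004949/33581620 ≈ 0.50638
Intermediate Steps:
O(l) = 0
m(j) = 0 (m(j) = 0*(-1) + 0 = 0 + 0 = 0)
R(s, g) = -6*s - 6*s² (R(s, g) = -6*(0 + (s*s + s)) = -6*(0 + (s² + s)) = -6*(0 + (s + s²)) = -6*(s + s²) = -6*s - 6*s²)
-12349/(-26373) + (-18631 - 1*(-10328))/R(190, 224) = -12349/(-26373) + (-18631 - 1*(-10328))/((6*190*(-1 - 1*190))) = -12349*(-1/26373) + (-18631 + 10328)/((6*190*(-1 - 190))) = 12349/26373 - 8303/(6*190*(-191)) = 12349/26373 - 8303/(-217740) = 12349/26373 - 8303*(-1/217740) = 12349/26373 + 437/11460 = 17004949/33581620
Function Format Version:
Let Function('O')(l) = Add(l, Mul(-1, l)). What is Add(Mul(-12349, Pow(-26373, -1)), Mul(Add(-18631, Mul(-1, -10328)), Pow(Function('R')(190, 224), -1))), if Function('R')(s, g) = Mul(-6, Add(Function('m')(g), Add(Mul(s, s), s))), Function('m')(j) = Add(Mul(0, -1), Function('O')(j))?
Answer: Rational(17004949, 33581620) ≈ 0.50638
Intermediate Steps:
Function('O')(l) = 0
Function('m')(j) = 0 (Function('m')(j) = Add(Mul(0, -1), 0) = Add(0, 0) = 0)
Function('R')(s, g) = Add(Mul(-6, s), Mul(-6, Pow(s, 2))) (Function('R')(s, g) = Mul(-6, Add(0, Add(Mul(s, s), s))) = Mul(-6, Add(0, Add(Pow(s, 2), s))) = Mul(-6, Add(0, Add(s, Pow(s, 2)))) = Mul(-6, Add(s, Pow(s, 2))) = Add(Mul(-6, s), Mul(-6, Pow(s, 2))))
Add(Mul(-12349, Pow(-26373, -1)), Mul(Add(-18631, Mul(-1, -10328)), Pow(Function('R')(190, 224), -1))) = Add(Mul(-12349, Pow(-26373, -1)), Mul(Add(-18631, Mul(-1, -10328)), Pow(Mul(6, 190, Add(-1, Mul(-1, 190))), -1))) = Add(Mul(-12349, Rational(-1, 26373)), Mul(Add(-18631, 10328), Pow(Mul(6, 190, Add(-1, -190)), -1))) = Add(Rational(12349, 26373), Mul(-8303, Pow(Mul(6, 190, -191), -1))) = Add(Rational(12349, 26373), Mul(-8303, Pow(-217740, -1))) = Add(Rational(12349, 26373), Mul(-8303, Rational(-1, 217740))) = Add(Rational(12349, 26373), Rational(437, 11460)) = Rational(17004949, 33581620)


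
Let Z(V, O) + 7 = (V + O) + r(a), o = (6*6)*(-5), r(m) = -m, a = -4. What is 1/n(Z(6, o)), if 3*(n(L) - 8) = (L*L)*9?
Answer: 1/93995 ≈ 1.0639e-5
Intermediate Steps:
o = -180 (o = 36*(-5) = -180)
Z(V, O) = -3 + O + V (Z(V, O) = -7 + ((V + O) - 1*(-4)) = -7 + ((O + V) + 4) = -7 + (4 + O + V) = -3 + O + V)
n(L) = 8 + 3*L**2 (n(L) = 8 + ((L*L)*9)/3 = 8 + (L**2*9)/3 = 8 + (9*L**2)/3 = 8 + 3*L**2)
1/n(Z(6, o)) = 1/(8 + 3*(-3 - 180 + 6)**2) = 1/(8 + 3*(-177)**2) = 1/(8 + 3*31329) = 1/(8 + 93987) = 1/93995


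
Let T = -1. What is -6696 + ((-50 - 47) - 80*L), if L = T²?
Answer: -6873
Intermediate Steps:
L = 1 (L = (-1)² = 1)
-6696 + ((-50 - 47) - 80*L) = -6696 + ((-50 - 47) - 80*1) = -6696 + (-97 - 80) = -6696 - 177 = -6873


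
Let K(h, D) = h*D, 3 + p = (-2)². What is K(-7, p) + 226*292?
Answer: 65985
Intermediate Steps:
p = 1 (p = -3 + (-2)² = -3 + 4 = 1)
K(h, D) = D*h
K(-7, p) + 226*292 = 1*(-7) + 226*292 = -7 + 65992 = 65985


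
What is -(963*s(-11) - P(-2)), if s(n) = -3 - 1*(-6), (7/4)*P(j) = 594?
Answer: -17847/7 ≈ -2549.6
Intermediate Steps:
P(j) = 2376/7 (P(j) = (4/7)*594 = 2376/7)
s(n) = 3 (s(n) = -3 + 6 = 3)
-(963*s(-11) - P(-2)) = -(963*3 - 1*2376/7) = -(2889 - 2376/7) = -1*17847/7 = -17847/7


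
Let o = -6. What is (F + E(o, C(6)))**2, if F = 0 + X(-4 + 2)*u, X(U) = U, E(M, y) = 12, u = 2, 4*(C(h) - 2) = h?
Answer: 64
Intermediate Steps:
C(h) = 2 + h/4
F = -4 (F = 0 + (-4 + 2)*2 = 0 - 2*2 = 0 - 4 = -4)
(F + E(o, C(6)))**2 = (-4 + 12)**2 = 8**2 = 64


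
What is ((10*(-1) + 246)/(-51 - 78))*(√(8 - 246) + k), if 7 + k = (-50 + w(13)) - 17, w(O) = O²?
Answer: -22420/129 - 236*I*√238/129 ≈ -173.8 - 28.223*I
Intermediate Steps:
k = 95 (k = -7 + ((-50 + 13²) - 17) = -7 + ((-50 + 169) - 17) = -7 + (119 - 17) = -7 + 102 = 95)
((10*(-1) + 246)/(-51 - 78))*(√(8 - 246) + k) = ((10*(-1) + 246)/(-51 - 78))*(√(8 - 246) + 95) = ((-10 + 246)/(-129))*(√(-238) + 95) = (236*(-1/129))*(I*√238 + 95) = -236*(95 + I*√238)/129 = -22420/129 - 236*I*√238/129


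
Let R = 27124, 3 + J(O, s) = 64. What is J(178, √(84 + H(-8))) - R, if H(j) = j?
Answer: -27063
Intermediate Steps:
J(O, s) = 61 (J(O, s) = -3 + 64 = 61)
J(178, √(84 + H(-8))) - R = 61 - 1*27124 = 61 - 27124 = -27063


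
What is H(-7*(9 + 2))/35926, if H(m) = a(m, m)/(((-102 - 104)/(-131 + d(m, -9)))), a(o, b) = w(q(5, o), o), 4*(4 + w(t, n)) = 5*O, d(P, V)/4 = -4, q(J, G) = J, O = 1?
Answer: -147/2691184 ≈ -5.4623e-5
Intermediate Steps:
d(P, V) = -16 (d(P, V) = 4*(-4) = -16)
w(t, n) = -11/4 (w(t, n) = -4 + (5*1)/4 = -4 + (¼)*5 = -4 + 5/4 = -11/4)
a(o, b) = -11/4
H(m) = -1617/824 (H(m) = -11*(-131 - 16)/(-102 - 104)/4 = -11/(4*((-206/(-147)))) = -11/(4*((-206*(-1/147)))) = -11/(4*206/147) = -11/4*147/206 = -1617/824)
H(-7*(9 + 2))/35926 = -1617/824/35926 = -1617/824*1/35926 = -147/2691184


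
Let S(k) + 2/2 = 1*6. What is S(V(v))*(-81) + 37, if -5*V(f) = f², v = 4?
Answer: -368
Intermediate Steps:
V(f) = -f²/5
S(k) = 5 (S(k) = -1 + 1*6 = -1 + 6 = 5)
S(V(v))*(-81) + 37 = 5*(-81) + 37 = -405 + 37 = -368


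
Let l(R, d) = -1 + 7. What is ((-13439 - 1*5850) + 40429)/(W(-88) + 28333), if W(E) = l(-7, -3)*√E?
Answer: 598959620/802762057 - 253680*I*√22/802762057 ≈ 0.74612 - 0.0014822*I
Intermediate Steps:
l(R, d) = 6
W(E) = 6*√E
((-13439 - 1*5850) + 40429)/(W(-88) + 28333) = ((-13439 - 1*5850) + 40429)/(6*√(-88) + 28333) = ((-13439 - 5850) + 40429)/(6*(2*I*√22) + 28333) = (-19289 + 40429)/(12*I*√22 + 28333) = 21140/(28333 + 12*I*√22)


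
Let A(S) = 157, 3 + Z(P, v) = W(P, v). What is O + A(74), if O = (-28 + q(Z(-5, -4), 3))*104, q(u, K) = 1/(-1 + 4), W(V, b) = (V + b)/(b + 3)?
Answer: -8161/3 ≈ -2720.3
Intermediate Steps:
W(V, b) = (V + b)/(3 + b)
Z(P, v) = -3 + (P + v)/(3 + v)
q(u, K) = ⅓ (q(u, K) = 1/3 = ⅓)
O = -8632/3 (O = (-28 + ⅓)*104 = -83/3*104 = -8632/3 ≈ -2877.3)
O + A(74) = -8632/3 + 157 = -8161/3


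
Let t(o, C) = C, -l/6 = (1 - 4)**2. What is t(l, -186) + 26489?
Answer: 26303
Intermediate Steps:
l = -54 (l = -6*(1 - 4)**2 = -6*(-3)**2 = -6*9 = -54)
t(l, -186) + 26489 = -186 + 26489 = 26303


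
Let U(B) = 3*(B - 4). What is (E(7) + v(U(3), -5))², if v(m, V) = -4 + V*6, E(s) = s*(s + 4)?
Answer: 1849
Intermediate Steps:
U(B) = -12 + 3*B (U(B) = 3*(-4 + B) = -12 + 3*B)
E(s) = s*(4 + s)
v(m, V) = -4 + 6*V
(E(7) + v(U(3), -5))² = (7*(4 + 7) + (-4 + 6*(-5)))² = (7*11 + (-4 - 30))² = (77 - 34)² = 43² = 1849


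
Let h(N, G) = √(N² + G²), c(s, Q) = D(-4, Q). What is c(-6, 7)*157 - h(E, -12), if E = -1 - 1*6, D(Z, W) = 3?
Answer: 471 - √193 ≈ 457.11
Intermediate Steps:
c(s, Q) = 3
E = -7 (E = -1 - 6 = -7)
h(N, G) = √(G² + N²)
c(-6, 7)*157 - h(E, -12) = 3*157 - √((-12)² + (-7)²) = 471 - √(144 + 49) = 471 - √193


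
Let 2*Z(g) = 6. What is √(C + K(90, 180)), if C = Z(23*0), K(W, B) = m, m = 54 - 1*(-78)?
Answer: 3*√15 ≈ 11.619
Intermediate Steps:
m = 132 (m = 54 + 78 = 132)
K(W, B) = 132
Z(g) = 3 (Z(g) = (½)*6 = 3)
C = 3
√(C + K(90, 180)) = √(3 + 132) = √135 = 3*√15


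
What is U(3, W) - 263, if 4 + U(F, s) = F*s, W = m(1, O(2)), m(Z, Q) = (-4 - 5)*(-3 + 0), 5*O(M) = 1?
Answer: -186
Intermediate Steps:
O(M) = 1/5 (O(M) = (1/5)*1 = 1/5)
m(Z, Q) = 27 (m(Z, Q) = -9*(-3) = 27)
W = 27
U(F, s) = -4 + F*s
U(3, W) - 263 = (-4 + 3*27) - 263 = (-4 + 81) - 263 = 77 - 263 = -186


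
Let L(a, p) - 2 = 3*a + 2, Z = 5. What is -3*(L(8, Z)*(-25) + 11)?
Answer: 2067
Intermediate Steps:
L(a, p) = 4 + 3*a (L(a, p) = 2 + (3*a + 2) = 2 + (2 + 3*a) = 4 + 3*a)
-3*(L(8, Z)*(-25) + 11) = -3*((4 + 3*8)*(-25) + 11) = -3*((4 + 24)*(-25) + 11) = -3*(28*(-25) + 11) = -3*(-700 + 11) = -3*(-689) = 2067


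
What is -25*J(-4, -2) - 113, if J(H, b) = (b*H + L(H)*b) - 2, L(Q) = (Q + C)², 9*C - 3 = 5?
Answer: 17897/81 ≈ 220.95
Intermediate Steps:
C = 8/9 (C = ⅓ + (⅑)*5 = ⅓ + 5/9 = 8/9 ≈ 0.88889)
L(Q) = (8/9 + Q)² (L(Q) = (Q + 8/9)² = (8/9 + Q)²)
J(H, b) = -2 + H*b + b*(8 + 9*H)²/81 (J(H, b) = (b*H + ((8 + 9*H)²/81)*b) - 2 = (H*b + b*(8 + 9*H)²/81) - 2 = -2 + H*b + b*(8 + 9*H)²/81)
-25*J(-4, -2) - 113 = -25*(-2 - 4*(-2) + (1/81)*(-2)*(8 + 9*(-4))²) - 113 = -25*(-2 + 8 + (1/81)*(-2)*(8 - 36)²) - 113 = -25*(-2 + 8 + (1/81)*(-2)*(-28)²) - 113 = -25*(-2 + 8 + (1/81)*(-2)*784) - 113 = -25*(-2 + 8 - 1568/81) - 113 = -25*(-1082/81) - 113 = 27050/81 - 113 = 17897/81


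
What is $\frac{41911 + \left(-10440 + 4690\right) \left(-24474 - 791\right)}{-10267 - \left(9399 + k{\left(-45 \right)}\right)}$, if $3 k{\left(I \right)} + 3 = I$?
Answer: $- \frac{145315661}{19650} \approx -7395.2$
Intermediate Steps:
$k{\left(I \right)} = -1 + \frac{I}{3}$
$\frac{41911 + \left(-10440 + 4690\right) \left(-24474 - 791\right)}{-10267 - \left(9399 + k{\left(-45 \right)}\right)} = \frac{41911 + \left(-10440 + 4690\right) \left(-24474 - 791\right)}{-10267 - \left(9398 - 15\right)} = \frac{41911 - -145273750}{-10267 - 9383} = \frac{41911 + 145273750}{-10267 - 9383} = \frac{145315661}{-10267 + \left(-9399 + 16\right)} = \frac{145315661}{-10267 - 9383} = \frac{145315661}{-19650} = 145315661 \left(- \frac{1}{19650}\right) = - \frac{145315661}{19650}$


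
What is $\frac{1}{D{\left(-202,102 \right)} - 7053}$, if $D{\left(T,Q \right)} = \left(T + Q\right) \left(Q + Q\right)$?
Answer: $- \frac{1}{27453} \approx -3.6426 \cdot 10^{-5}$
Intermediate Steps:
$D{\left(T,Q \right)} = 2 Q \left(Q + T\right)$ ($D{\left(T,Q \right)} = \left(Q + T\right) 2 Q = 2 Q \left(Q + T\right)$)
$\frac{1}{D{\left(-202,102 \right)} - 7053} = \frac{1}{2 \cdot 102 \left(102 - 202\right) - 7053} = \frac{1}{2 \cdot 102 \left(-100\right) - 7053} = \frac{1}{-20400 - 7053} = \frac{1}{-27453} = - \frac{1}{27453}$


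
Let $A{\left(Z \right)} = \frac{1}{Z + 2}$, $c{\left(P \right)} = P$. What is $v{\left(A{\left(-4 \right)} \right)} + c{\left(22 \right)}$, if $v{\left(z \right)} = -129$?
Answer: $-107$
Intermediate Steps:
$A{\left(Z \right)} = \frac{1}{2 + Z}$
$v{\left(A{\left(-4 \right)} \right)} + c{\left(22 \right)} = -129 + 22 = -107$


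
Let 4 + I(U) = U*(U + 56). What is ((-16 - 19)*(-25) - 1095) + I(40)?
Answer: 3616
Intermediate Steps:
I(U) = -4 + U*(56 + U) (I(U) = -4 + U*(U + 56) = -4 + U*(56 + U))
((-16 - 19)*(-25) - 1095) + I(40) = ((-16 - 19)*(-25) - 1095) + (-4 + 40² + 56*40) = (-35*(-25) - 1095) + (-4 + 1600 + 2240) = (875 - 1095) + 3836 = -220 + 3836 = 3616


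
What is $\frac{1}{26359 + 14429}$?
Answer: $\frac{1}{40788} \approx 2.4517 \cdot 10^{-5}$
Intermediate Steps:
$\frac{1}{26359 + 14429} = \frac{1}{40788}$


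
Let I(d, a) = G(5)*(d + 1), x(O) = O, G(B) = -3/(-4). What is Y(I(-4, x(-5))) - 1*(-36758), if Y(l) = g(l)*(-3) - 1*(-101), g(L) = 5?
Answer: 36844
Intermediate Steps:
G(B) = ¾ (G(B) = -3*(-¼) = ¾)
I(d, a) = ¾ + 3*d/4 (I(d, a) = 3*(d + 1)/4 = 3*(1 + d)/4 = ¾ + 3*d/4)
Y(l) = 86 (Y(l) = 5*(-3) - 1*(-101) = -15 + 101 = 86)
Y(I(-4, x(-5))) - 1*(-36758) = 86 - 1*(-36758) = 86 + 36758 = 36844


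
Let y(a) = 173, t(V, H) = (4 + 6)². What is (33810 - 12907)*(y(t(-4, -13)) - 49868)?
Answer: -1038774585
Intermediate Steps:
t(V, H) = 100 (t(V, H) = 10² = 100)
(33810 - 12907)*(y(t(-4, -13)) - 49868) = (33810 - 12907)*(173 - 49868) = 20903*(-49695) = -1038774585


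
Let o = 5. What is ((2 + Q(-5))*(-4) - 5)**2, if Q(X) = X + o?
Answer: 169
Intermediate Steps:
Q(X) = 5 + X (Q(X) = X + 5 = 5 + X)
((2 + Q(-5))*(-4) - 5)**2 = ((2 + (5 - 5))*(-4) - 5)**2 = ((2 + 0)*(-4) - 5)**2 = (2*(-4) - 5)**2 = (-8 - 5)**2 = (-13)**2 = 169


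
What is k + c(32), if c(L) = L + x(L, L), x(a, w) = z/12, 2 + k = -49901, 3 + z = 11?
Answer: -149611/3 ≈ -49870.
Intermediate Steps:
z = 8 (z = -3 + 11 = 8)
k = -49903 (k = -2 - 49901 = -49903)
x(a, w) = ⅔ (x(a, w) = 8/12 = 8*(1/12) = ⅔)
c(L) = ⅔ + L (c(L) = L + ⅔ = ⅔ + L)
k + c(32) = -49903 + (⅔ + 32) = -49903 + 98/3 = -149611/3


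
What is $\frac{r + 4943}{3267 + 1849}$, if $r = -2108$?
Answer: $\frac{2835}{5116} \approx 0.55414$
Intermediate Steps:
$\frac{r + 4943}{3267 + 1849} = \frac{-2108 + 4943}{3267 + 1849} = \frac{2835}{5116}$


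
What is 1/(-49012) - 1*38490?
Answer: -1886471881/49012 ≈ -38490.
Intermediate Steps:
1/(-49012) - 1*38490 = -1/49012 - 38490 = -1886471881/49012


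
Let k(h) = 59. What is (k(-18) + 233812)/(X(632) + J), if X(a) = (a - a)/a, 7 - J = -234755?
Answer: 7087/7114 ≈ 0.99620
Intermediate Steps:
J = 234762 (J = 7 - 1*(-234755) = 7 + 234755 = 234762)
X(a) = 0 (X(a) = 0/a = 0)
(k(-18) + 233812)/(X(632) + J) = (59 + 233812)/(0 + 234762) = 233871/234762 = 233871*(1/234762) = 7087/7114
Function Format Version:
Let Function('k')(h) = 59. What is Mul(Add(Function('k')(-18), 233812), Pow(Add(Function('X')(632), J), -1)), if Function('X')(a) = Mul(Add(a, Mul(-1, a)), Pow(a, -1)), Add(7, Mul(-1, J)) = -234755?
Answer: Rational(7087, 7114) ≈ 0.99620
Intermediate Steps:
J = 234762 (J = Add(7, Mul(-1, -234755)) = Add(7, 234755) = 234762)
Function('X')(a) = 0 (Function('X')(a) = Mul(0, Pow(a, -1)) = 0)
Mul(Add(Function('k')(-18), 233812), Pow(Add(Function('X')(632), J), -1)) = Mul(Add(59, 233812), Pow(Add(0, 234762), -1)) = Mul(233871, Pow(234762, -1)) = Mul(233871, Rational(1, 234762)) = Rational(7087, 7114)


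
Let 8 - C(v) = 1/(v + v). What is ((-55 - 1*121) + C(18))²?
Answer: 36590401/1296 ≈ 28233.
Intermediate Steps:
C(v) = 8 - 1/(2*v) (C(v) = 8 - 1/(v + v) = 8 - 1/(2*v))
((-55 - 1*121) + C(18))² = ((-55 - 1*121) + (8 - ½/18))² = ((-55 - 121) + (8 - ½*1/18))² = (-176 + (8 - 1/36))² = (-176 + 287/36)² = (-6049/36)² = 36590401/1296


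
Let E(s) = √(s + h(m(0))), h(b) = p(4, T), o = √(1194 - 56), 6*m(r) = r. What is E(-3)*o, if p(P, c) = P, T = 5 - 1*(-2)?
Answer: √1138 ≈ 33.734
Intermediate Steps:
m(r) = r/6
o = √1138 ≈ 33.734
T = 7 (T = 5 + 2 = 7)
h(b) = 4
E(s) = √(4 + s) (E(s) = √(s + 4) = √(4 + s))
E(-3)*o = √(4 - 3)*√1138 = √1*√1138 = 1*√1138 = √1138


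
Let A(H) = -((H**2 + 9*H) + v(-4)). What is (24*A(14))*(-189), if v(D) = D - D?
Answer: 1460592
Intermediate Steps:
v(D) = 0
A(H) = -H**2 - 9*H (A(H) = -((H**2 + 9*H) + 0) = -(H**2 + 9*H) = -H**2 - 9*H)
(24*A(14))*(-189) = (24*(14*(-9 - 1*14)))*(-189) = (24*(14*(-9 - 14)))*(-189) = (24*(14*(-23)))*(-189) = (24*(-322))*(-189) = -7728*(-189) = 1460592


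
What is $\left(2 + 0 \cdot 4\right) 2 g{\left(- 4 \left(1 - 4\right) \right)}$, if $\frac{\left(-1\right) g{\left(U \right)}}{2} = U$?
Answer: $-96$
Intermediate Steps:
$g{\left(U \right)} = - 2 U$
$\left(2 + 0 \cdot 4\right) 2 g{\left(- 4 \left(1 - 4\right) \right)} = \left(2 + 0 \cdot 4\right) 2 \left(- 2 \left(- 4 \left(1 - 4\right)\right)\right) = \left(2 + 0\right) 2 \left(- 2 \left(\left(-4\right) \left(-3\right)\right)\right) = 2 \cdot 2 \left(\left(-2\right) 12\right) = 4 \left(-24\right) = -96$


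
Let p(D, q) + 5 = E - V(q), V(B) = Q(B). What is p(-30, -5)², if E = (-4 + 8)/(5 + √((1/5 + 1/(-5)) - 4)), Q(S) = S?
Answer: 336/841 - 320*I/841 ≈ 0.39952 - 0.3805*I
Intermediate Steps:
V(B) = B
E = 4*(5 - 2*I)/29 (E = 4/(5 + √((1*(⅕) + 1*(-⅕)) - 4)) = 4/(5 + √((⅕ - ⅕) - 4)) = 4/(5 + √(0 - 4)) = 4/(5 + √(-4)) = 4/(5 + 2*I) = 4*((5 - 2*I)/29) = 4*(5 - 2*I)/29 ≈ 0.68966 - 0.27586*I)
p(D, q) = -125/29 - q - 8*I/29 (p(D, q) = -5 + ((20/29 - 8*I/29) - q) = -5 + (20/29 - q - 8*I/29) = -125/29 - q - 8*I/29)
p(-30, -5)² = (-125/29 - 1*(-5) - 8*I/29)² = (-125/29 + 5 - 8*I/29)² = (20/29 - 8*I/29)²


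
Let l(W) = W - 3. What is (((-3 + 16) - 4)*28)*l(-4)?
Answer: -1764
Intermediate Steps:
l(W) = -3 + W
(((-3 + 16) - 4)*28)*l(-4) = (((-3 + 16) - 4)*28)*(-3 - 4) = ((13 - 4)*28)*(-7) = (9*28)*(-7) = 252*(-7) = -1764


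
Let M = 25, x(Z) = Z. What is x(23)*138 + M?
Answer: 3199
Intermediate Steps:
x(23)*138 + M = 23*138 + 25 = 3174 + 25 = 3199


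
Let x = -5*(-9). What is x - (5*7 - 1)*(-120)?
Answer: 4125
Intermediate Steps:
x = 45
x - (5*7 - 1)*(-120) = 45 - (5*7 - 1)*(-120) = 45 - (35 - 1)*(-120) = 45 - 1*34*(-120) = 45 - 34*(-120) = 45 + 4080 = 4125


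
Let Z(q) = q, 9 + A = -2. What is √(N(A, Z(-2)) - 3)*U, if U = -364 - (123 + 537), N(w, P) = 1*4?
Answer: -1024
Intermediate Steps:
A = -11 (A = -9 - 2 = -11)
N(w, P) = 4
U = -1024 (U = -364 - 1*660 = -364 - 660 = -1024)
√(N(A, Z(-2)) - 3)*U = √(4 - 3)*(-1024) = √1*(-1024) = 1*(-1024) = -1024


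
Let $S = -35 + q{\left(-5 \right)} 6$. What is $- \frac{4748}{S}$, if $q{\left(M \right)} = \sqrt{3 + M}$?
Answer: $\frac{166180}{1297} + \frac{28488 i \sqrt{2}}{1297} \approx 128.13 + 31.063 i$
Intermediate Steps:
$S = -35 + 6 i \sqrt{2}$ ($S = -35 + \sqrt{3 - 5} \cdot 6 = -35 + \sqrt{-2} \cdot 6 = -35 + i \sqrt{2} \cdot 6 = -35 + 6 i \sqrt{2} \approx -35.0 + 8.4853 i$)
$- \frac{4748}{S} = - \frac{4748}{-35 + 6 i \sqrt{2}}$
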